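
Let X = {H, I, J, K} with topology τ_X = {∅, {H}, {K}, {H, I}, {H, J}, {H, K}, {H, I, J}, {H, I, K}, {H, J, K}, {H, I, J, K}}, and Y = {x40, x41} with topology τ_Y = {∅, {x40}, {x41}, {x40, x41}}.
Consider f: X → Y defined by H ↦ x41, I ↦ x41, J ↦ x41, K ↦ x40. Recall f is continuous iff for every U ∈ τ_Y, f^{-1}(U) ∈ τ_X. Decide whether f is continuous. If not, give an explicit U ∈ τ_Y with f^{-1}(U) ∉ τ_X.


f IS continuous.

Compute f^{-1}(U) for each U ∈ τ_Y:
  U = ∅: f^{-1}(U) = ∅ ∈ τ_X ✓.
  U = {x40}: f^{-1}(U) = {K} ∈ τ_X ✓.
  U = {x41}: f^{-1}(U) = {H, I, J} ∈ τ_X ✓.
  U = {x40, x41}: f^{-1}(U) = {H, I, J, K} ∈ τ_X ✓.
Every preimage lies in τ_X, so f IS continuous.


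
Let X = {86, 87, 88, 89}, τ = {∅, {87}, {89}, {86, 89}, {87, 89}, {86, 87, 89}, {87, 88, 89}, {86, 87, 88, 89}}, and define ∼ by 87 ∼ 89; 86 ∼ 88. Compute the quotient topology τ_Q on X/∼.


X/∼ = {[86=88], [87=89]}; |τ_Q| = 3.

Equivalence classes: [86=88], [87=89].
Quotient map π: X → X/∼ sends 86 ↦ [86=88], 87 ↦ [87=89], 88 ↦ [86=88], 89 ↦ [87=89].
For each subset V ⊆ X/∼, compute π^{-1}(V) ⊆ X and check whether π^{-1}(V) ∈ τ. V is open in τ_Q iff π^{-1}(V) ∈ τ.
  V = {}: π^{-1}(V) = ∅ ∈ τ ✓.
  V = {[86=88]}: π^{-1}(V) = {86, 88} ∉ τ ✗.
  V = {[87=89]}: π^{-1}(V) = {87, 89} ∈ τ ✓.
  V = {[86=88], [87=89]}: π^{-1}(V) = {86, 87, 88, 89} ∈ τ ✓.
Open sets in the quotient: τ_Q = {{}, {[87=89]}, {[86=88], [87=89]}} (3 elements).


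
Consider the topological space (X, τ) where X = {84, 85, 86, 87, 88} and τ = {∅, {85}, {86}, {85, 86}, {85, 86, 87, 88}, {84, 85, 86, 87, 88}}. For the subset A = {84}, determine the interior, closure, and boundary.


int(A) = ∅, cl(A) = {84}, ∂A = {84}.

Closed sets in (X, τ) are complements of opens:
  closed(X, τ) = {∅, {84}, {84, 87, 88}, {84, 85, 87, 88}, {84, 86, 87, 88}, {84, 85, 86, 87, 88}}.
int(A) = ⋃ {U ∈ τ : U ⊆ A}. Opens contained in A: ∅.
Taking the union of these: int(A) = ∅.
cl(A) = ⋂ {C closed : A ⊆ C}. Closed sets containing A: {84}, {84, 87, 88}, {84, 85, 87, 88}, {84, 86, 87, 88}, {84, 85, 86, 87, 88}.
Intersecting these: cl(A) = {84}.
∂A = cl(A) ∖ int(A) = {84} ∖ ∅ = {84}.


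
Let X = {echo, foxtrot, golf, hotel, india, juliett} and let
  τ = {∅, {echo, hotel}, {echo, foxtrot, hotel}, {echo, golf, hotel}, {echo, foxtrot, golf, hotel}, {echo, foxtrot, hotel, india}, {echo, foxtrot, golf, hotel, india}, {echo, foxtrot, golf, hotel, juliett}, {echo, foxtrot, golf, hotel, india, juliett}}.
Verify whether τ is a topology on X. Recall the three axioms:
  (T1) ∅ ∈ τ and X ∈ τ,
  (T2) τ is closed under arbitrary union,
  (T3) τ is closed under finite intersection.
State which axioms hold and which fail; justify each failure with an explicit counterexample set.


τ IS a topology on X.

Axiom (T1): ∅ ∈ τ? Yes; X ∈ τ? Yes.
Axiom (T2/T3): check pairwise unions and intersections of members of τ.
All pairwise intersections and unions checked — each lies in τ. Therefore τ satisfies (T1), (T2), (T3): it IS a topology on X.


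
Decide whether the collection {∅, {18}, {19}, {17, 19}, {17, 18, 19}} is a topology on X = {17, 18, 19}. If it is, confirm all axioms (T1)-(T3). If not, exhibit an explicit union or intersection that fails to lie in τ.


τ is NOT a topology on X.

Axiom (T1): ∅ ∈ τ? Yes; X ∈ τ? Yes.
Axiom (T2/T3): check pairwise unions and intersections of members of τ.
Counterexample for (T2): {18} ∪ {19} = {18, 19} ∉ τ. Therefore τ is NOT a topology.


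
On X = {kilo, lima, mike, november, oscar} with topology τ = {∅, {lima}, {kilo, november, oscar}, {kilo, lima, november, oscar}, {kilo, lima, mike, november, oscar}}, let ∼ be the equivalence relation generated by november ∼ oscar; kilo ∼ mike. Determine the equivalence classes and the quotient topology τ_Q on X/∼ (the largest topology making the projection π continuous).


X/∼ = {[kilo=mike], [lima], [november=oscar]}; |τ_Q| = 3.

Equivalence classes: [kilo=mike], [lima], [november=oscar].
Quotient map π: X → X/∼ sends kilo ↦ [kilo=mike], lima ↦ [lima], mike ↦ [kilo=mike], november ↦ [november=oscar], oscar ↦ [november=oscar].
For each subset V ⊆ X/∼, compute π^{-1}(V) ⊆ X and check whether π^{-1}(V) ∈ τ. V is open in τ_Q iff π^{-1}(V) ∈ τ.
  V = {}: π^{-1}(V) = ∅ ∈ τ ✓.
  V = {[kilo=mike]}: π^{-1}(V) = {kilo, mike} ∉ τ ✗.
  V = {[lima]}: π^{-1}(V) = {lima} ∈ τ ✓.
  V = {[kilo=mike], [lima]}: π^{-1}(V) = {kilo, lima, mike} ∉ τ ✗.
  V = {[november=oscar]}: π^{-1}(V) = {november, oscar} ∉ τ ✗.
  V = {[kilo=mike], [november=oscar]}: π^{-1}(V) = {kilo, mike, november, oscar} ∉ τ ✗.
  V = {[lima], [november=oscar]}: π^{-1}(V) = {lima, november, oscar} ∉ τ ✗.
  V = {[kilo=mike], [lima], [november=oscar]}: π^{-1}(V) = {kilo, lima, mike, november, oscar} ∈ τ ✓.
Open sets in the quotient: τ_Q = {{}, {[lima]}, {[kilo=mike], [lima], [november=oscar]}} (3 elements).


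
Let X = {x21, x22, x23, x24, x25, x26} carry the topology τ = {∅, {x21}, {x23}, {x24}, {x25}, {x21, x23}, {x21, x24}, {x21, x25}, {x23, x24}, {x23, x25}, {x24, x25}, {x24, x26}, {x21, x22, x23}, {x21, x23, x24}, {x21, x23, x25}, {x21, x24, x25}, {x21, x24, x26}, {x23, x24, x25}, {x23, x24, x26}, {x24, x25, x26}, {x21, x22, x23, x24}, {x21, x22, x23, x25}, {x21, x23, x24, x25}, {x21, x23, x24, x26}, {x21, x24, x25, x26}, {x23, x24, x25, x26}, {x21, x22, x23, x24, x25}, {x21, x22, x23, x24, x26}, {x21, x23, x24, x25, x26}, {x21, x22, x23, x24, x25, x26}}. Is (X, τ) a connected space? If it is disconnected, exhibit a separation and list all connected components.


(X, τ) is disconnected; components = [{x25}, {x24, x26}, {x21, x22, x23}].

Find clopen sets (U ∈ τ with X ∖ U ∈ τ):
  U = ∅, X ∖ U = {x21, x22, x23, x24, x25, x26} — both open, so U is clopen.
  U = {x25}, X ∖ U = {x21, x22, x23, x24, x26} — both open, so U is clopen.
  U = {x24, x26}, X ∖ U = {x21, x22, x23, x25} — both open, so U is clopen.
  U = {x21, x22, x23}, X ∖ U = {x24, x25, x26} — both open, so U is clopen.
  U = {x24, x25, x26}, X ∖ U = {x21, x22, x23} — both open, so U is clopen.
  U = {x21, x22, x23, x25}, X ∖ U = {x24, x26} — both open, so U is clopen.
  U = {x21, x22, x23, x24, x26}, X ∖ U = {x25} — both open, so U is clopen.
  U = {x21, x22, x23, x24, x25, x26}, X ∖ U = ∅ — both open, so U is clopen.
Nontrivial clopen(s) exist: e.g. {x24, x25, x26}. So (X, τ) is disconnected.
Compute connected components by grouping points that agree on all clopens:
  component: {x25}
  component: {x24, x26}
  component: {x21, x22, x23}


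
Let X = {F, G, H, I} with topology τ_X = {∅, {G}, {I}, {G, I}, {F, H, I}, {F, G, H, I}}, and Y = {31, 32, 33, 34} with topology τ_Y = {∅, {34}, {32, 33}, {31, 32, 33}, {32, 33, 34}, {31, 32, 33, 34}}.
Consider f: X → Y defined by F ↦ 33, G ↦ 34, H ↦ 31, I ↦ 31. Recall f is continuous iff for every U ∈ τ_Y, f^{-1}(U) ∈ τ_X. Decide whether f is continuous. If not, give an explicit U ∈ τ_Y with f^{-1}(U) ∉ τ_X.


f is NOT continuous.

Compute f^{-1}(U) for each U ∈ τ_Y:
  U = ∅: f^{-1}(U) = ∅ ∈ τ_X ✓.
  U = {34}: f^{-1}(U) = {G} ∈ τ_X ✓.
  U = {32, 33}: f^{-1}(U) = {F} ∉ τ_X ✗.
  U = {31, 32, 33}: f^{-1}(U) = {F, H, I} ∈ τ_X ✓.
  U = {32, 33, 34}: f^{-1}(U) = {F, G} ∉ τ_X ✗.
  U = {31, 32, 33, 34}: f^{-1}(U) = {F, G, H, I} ∈ τ_X ✓.
Found U = {32, 33} with f^{-1}(U) = {F} not in τ_X. Therefore f is NOT continuous.


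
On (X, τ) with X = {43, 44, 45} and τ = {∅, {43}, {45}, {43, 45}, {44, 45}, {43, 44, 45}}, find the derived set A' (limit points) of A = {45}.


A' = {44}

For each x ∈ X, list the open sets U ∈ τ with x ∈ U, then check whether U ∩ (A ∖ {x}) ≠ ∅ for every such U.
  x = 43: open {43} ∋ x has {43} ∩ (A ∖ {43}) = ∅, so x is NOT a limit point.
  x = 44: opens ∋ x are {44, 45}, {43, 44, 45}; each meets A ∖ {44}, so x IS a limit point.
  x = 45: open {45} ∋ x has {45} ∩ (A ∖ {45}) = ∅, so x is NOT a limit point.
Collecting: A' = {44}.


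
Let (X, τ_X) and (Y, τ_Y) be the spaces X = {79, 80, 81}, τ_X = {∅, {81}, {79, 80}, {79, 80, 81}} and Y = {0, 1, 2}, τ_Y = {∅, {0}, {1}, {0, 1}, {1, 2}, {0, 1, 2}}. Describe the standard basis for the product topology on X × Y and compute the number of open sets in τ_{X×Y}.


Basis B = {∅ × ∅, {81} × {0}, {81} × {1}, {79, 80} × {0}, {79, 80} × {1}, {81} × {0, 1}, {81} × {1, 2}, {79, 80, 81} × {0}, {79, 80, 81} × {1}, {81} × {0, 1, 2}, {79, 80} × {0, 1}, {79, 80} × {1, 2}, {79, 80} × {0, 1, 2}, {79, 80, 81} × {0, 1}, {79, 80, 81} × {1, 2}, {79, 80, 81} × {0, 1, 2}}; |τ_{X×Y}| = 36.

Enumerate products U × V with U ∈ τ_X, V ∈ τ_Y (deduplicated):
  ∅ × ∅ = {} (∅)
  {81} × {0} = {(81,0)}
  {81} × {1} = {(81,1)}
  {79, 80} × {0} = {(79,0), (80,0)}
  {79, 80} × {1} = {(79,1), (80,1)}
  {81} × {0, 1} = {(81,0), (81,1)}
  {81} × {1, 2} = {(81,1), (81,2)}
  {79, 80, 81} × {0} = {(79,0), (80,0), (81,0)}
  {79, 80, 81} × {1} = {(79,1), (80,1), (81,1)}
  {81} × {0, 1, 2} = {(81,0), (81,1), (81,2)}
  {79, 80} × {0, 1} = {(79,0), (79,1), (80,0), (80,1)}
  {79, 80} × {1, 2} = {(79,1), (79,2), (80,1), (80,2)}
  {79, 80} × {0, 1, 2} = {(79,0), (79,1), (79,2), (80,0), (80,1), (80,2)}
  {79, 80, 81} × {0, 1} = {(79,0), (79,1), (80,0), (80,1), (81,0), (81,1)}
  {79, 80, 81} × {1, 2} = {(79,1), (79,2), (80,1), (80,2), (81,1), (81,2)}
  {79, 80, 81} × {0, 1, 2} = {(79,0), (79,1), (79,2), (80,0), (80,1), (80,2), (81,0), (81,1), (81,2)}
These 16 distinct sets form the basis B.
Close under arbitrary unions to get τ_{X×Y}; counting gives |τ_{X×Y}| = 36.


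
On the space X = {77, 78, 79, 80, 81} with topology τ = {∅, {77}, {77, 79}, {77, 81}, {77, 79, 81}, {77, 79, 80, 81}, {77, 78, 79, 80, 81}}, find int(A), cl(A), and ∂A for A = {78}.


int(A) = ∅, cl(A) = {78}, ∂A = {78}.

Closed sets in (X, τ) are complements of opens:
  closed(X, τ) = {∅, {78}, {78, 80}, {78, 79, 80}, {78, 80, 81}, {78, 79, 80, 81}, {77, 78, 79, 80, 81}}.
int(A) = ⋃ {U ∈ τ : U ⊆ A}. Opens contained in A: ∅.
Taking the union of these: int(A) = ∅.
cl(A) = ⋂ {C closed : A ⊆ C}. Closed sets containing A: {78}, {78, 80}, {78, 79, 80}, {78, 80, 81}, {78, 79, 80, 81}, {77, 78, 79, 80, 81}.
Intersecting these: cl(A) = {78}.
∂A = cl(A) ∖ int(A) = {78} ∖ ∅ = {78}.


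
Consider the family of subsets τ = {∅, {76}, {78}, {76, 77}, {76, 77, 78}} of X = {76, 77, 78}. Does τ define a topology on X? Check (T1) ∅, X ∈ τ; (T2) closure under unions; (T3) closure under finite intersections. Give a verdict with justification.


τ is NOT a topology on X.

Axiom (T1): ∅ ∈ τ? Yes; X ∈ τ? Yes.
Axiom (T2/T3): check pairwise unions and intersections of members of τ.
Counterexample for (T2): {76} ∪ {78} = {76, 78} ∉ τ. Therefore τ is NOT a topology.


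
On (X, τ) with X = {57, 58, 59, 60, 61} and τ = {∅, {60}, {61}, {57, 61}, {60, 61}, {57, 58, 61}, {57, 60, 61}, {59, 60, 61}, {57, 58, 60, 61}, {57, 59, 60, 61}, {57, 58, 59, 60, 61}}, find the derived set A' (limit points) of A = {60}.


A' = {59}

For each x ∈ X, list the open sets U ∈ τ with x ∈ U, then check whether U ∩ (A ∖ {x}) ≠ ∅ for every such U.
  x = 57: open {57, 61} ∋ x has {57, 61} ∩ (A ∖ {57}) = ∅, so x is NOT a limit point.
  x = 58: open {57, 58, 61} ∋ x has {57, 58, 61} ∩ (A ∖ {58}) = ∅, so x is NOT a limit point.
  x = 59: opens ∋ x are {59, 60, 61}, {57, 59, 60, 61}, {57, 58, 59, 60, 61}; each meets A ∖ {59}, so x IS a limit point.
  x = 60: open {60} ∋ x has {60} ∩ (A ∖ {60}) = ∅, so x is NOT a limit point.
  x = 61: open {61} ∋ x has {61} ∩ (A ∖ {61}) = ∅, so x is NOT a limit point.
Collecting: A' = {59}.


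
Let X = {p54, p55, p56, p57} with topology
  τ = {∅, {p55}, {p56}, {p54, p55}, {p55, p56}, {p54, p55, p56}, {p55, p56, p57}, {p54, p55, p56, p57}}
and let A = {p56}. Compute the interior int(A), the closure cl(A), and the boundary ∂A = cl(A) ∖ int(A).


int(A) = {p56}, cl(A) = {p56, p57}, ∂A = {p57}.

Closed sets in (X, τ) are complements of opens:
  closed(X, τ) = {∅, {p54}, {p57}, {p54, p57}, {p56, p57}, {p54, p55, p57}, {p54, p56, p57}, {p54, p55, p56, p57}}.
int(A) = ⋃ {U ∈ τ : U ⊆ A}. Opens contained in A: ∅, {p56}.
Taking the union of these: int(A) = {p56}.
cl(A) = ⋂ {C closed : A ⊆ C}. Closed sets containing A: {p56, p57}, {p54, p56, p57}, {p54, p55, p56, p57}.
Intersecting these: cl(A) = {p56, p57}.
∂A = cl(A) ∖ int(A) = {p56, p57} ∖ {p56} = {p57}.


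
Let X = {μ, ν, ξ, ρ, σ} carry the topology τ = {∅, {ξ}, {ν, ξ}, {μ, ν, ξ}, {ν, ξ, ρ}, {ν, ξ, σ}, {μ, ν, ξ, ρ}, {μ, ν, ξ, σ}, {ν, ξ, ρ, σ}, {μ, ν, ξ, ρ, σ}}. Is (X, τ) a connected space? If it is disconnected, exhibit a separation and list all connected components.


(X, τ) is connected.

Find clopen sets (U ∈ τ with X ∖ U ∈ τ):
  U = ∅, X ∖ U = {μ, ν, ξ, ρ, σ} — both open, so U is clopen.
  U = {μ, ν, ξ, ρ, σ}, X ∖ U = ∅ — both open, so U is clopen.
Only trivial clopens (∅ and X) exist, so (X, τ) is connected.
Compute connected components by grouping points that agree on all clopens:
  component: {μ, ν, ξ, ρ, σ}


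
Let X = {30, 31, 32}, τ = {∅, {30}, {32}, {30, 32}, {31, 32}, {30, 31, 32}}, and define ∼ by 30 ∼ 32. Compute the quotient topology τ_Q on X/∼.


X/∼ = {[30=32], [31]}; |τ_Q| = 3.

Equivalence classes: [30=32], [31].
Quotient map π: X → X/∼ sends 30 ↦ [30=32], 31 ↦ [31], 32 ↦ [30=32].
For each subset V ⊆ X/∼, compute π^{-1}(V) ⊆ X and check whether π^{-1}(V) ∈ τ. V is open in τ_Q iff π^{-1}(V) ∈ τ.
  V = {}: π^{-1}(V) = ∅ ∈ τ ✓.
  V = {[30=32]}: π^{-1}(V) = {30, 32} ∈ τ ✓.
  V = {[31]}: π^{-1}(V) = {31} ∉ τ ✗.
  V = {[30=32], [31]}: π^{-1}(V) = {30, 31, 32} ∈ τ ✓.
Open sets in the quotient: τ_Q = {{}, {[30=32]}, {[30=32], [31]}} (3 elements).


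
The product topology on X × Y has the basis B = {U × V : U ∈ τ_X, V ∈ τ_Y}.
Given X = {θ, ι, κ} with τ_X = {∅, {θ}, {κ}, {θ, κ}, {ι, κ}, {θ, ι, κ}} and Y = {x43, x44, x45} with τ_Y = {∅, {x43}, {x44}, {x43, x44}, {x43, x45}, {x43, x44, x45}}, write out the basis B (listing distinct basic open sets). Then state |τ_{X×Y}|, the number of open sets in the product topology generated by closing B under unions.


Basis B = {∅ × ∅, {θ} × {x43}, {θ} × {x44}, {κ} × {x43}, {κ} × {x44}, {θ} × {x43, x44}, {θ} × {x43, x45}, {θ, κ} × {x43}, {θ, κ} × {x44}, {ι, κ} × {x43}, {ι, κ} × {x44}, {κ} × {x43, x44}, {κ} × {x43, x45}, {θ} × {x43, x44, x45}, {θ, ι, κ} × {x43}, {θ, ι, κ} × {x44}, {κ} × {x43, x44, x45}, {θ, κ} × {x43, x44}, {θ, κ} × {x43, x45}, {ι, κ} × {x43, x44}, {ι, κ} × {x43, x45}, {θ, κ} × {x43, x44, x45}, {θ, ι, κ} × {x43, x44}, {θ, ι, κ} × {x43, x45}, {ι, κ} × {x43, x44, x45}, {θ, ι, κ} × {x43, x44, x45}}; |τ_{X×Y}| = 108.

Enumerate products U × V with U ∈ τ_X, V ∈ τ_Y (deduplicated):
  ∅ × ∅ = {} (∅)
  {θ} × {x43} = {(θ,x43)}
  {θ} × {x44} = {(θ,x44)}
  {κ} × {x43} = {(κ,x43)}
  {κ} × {x44} = {(κ,x44)}
  {θ} × {x43, x44} = {(θ,x43), (θ,x44)}
  {θ} × {x43, x45} = {(θ,x43), (θ,x45)}
  {θ, κ} × {x43} = {(θ,x43), (κ,x43)}
  {θ, κ} × {x44} = {(θ,x44), (κ,x44)}
  {ι, κ} × {x43} = {(ι,x43), (κ,x43)}
  {ι, κ} × {x44} = {(ι,x44), (κ,x44)}
  {κ} × {x43, x44} = {(κ,x43), (κ,x44)}
  {κ} × {x43, x45} = {(κ,x43), (κ,x45)}
  {θ} × {x43, x44, x45} = {(θ,x43), (θ,x44), (θ,x45)}
  {θ, ι, κ} × {x43} = {(θ,x43), (ι,x43), (κ,x43)}
  {θ, ι, κ} × {x44} = {(θ,x44), (ι,x44), (κ,x44)}
  {κ} × {x43, x44, x45} = {(κ,x43), (κ,x44), (κ,x45)}
  {θ, κ} × {x43, x44} = {(θ,x43), (θ,x44), (κ,x43), (κ,x44)}
  {θ, κ} × {x43, x45} = {(θ,x43), (θ,x45), (κ,x43), (κ,x45)}
  {ι, κ} × {x43, x44} = {(ι,x43), (ι,x44), (κ,x43), (κ,x44)}
  {ι, κ} × {x43, x45} = {(ι,x43), (ι,x45), (κ,x43), (κ,x45)}
  {θ, κ} × {x43, x44, x45} = {(θ,x43), (θ,x44), (θ,x45), (κ,x43), (κ,x44), (κ,x45)}
  {θ, ι, κ} × {x43, x44} = {(θ,x43), (θ,x44), (ι,x43), (ι,x44), (κ,x43), (κ,x44)}
  {θ, ι, κ} × {x43, x45} = {(θ,x43), (θ,x45), (ι,x43), (ι,x45), (κ,x43), (κ,x45)}
  {ι, κ} × {x43, x44, x45} = {(ι,x43), (ι,x44), (ι,x45), (κ,x43), (κ,x44), (κ,x45)}
  {θ, ι, κ} × {x43, x44, x45} = {(θ,x43), (θ,x44), (θ,x45), (ι,x43), (ι,x44), (ι,x45), (κ,x43), (κ,x44), (κ,x45)}
These 26 distinct sets form the basis B.
Close under arbitrary unions to get τ_{X×Y}; counting gives |τ_{X×Y}| = 108.


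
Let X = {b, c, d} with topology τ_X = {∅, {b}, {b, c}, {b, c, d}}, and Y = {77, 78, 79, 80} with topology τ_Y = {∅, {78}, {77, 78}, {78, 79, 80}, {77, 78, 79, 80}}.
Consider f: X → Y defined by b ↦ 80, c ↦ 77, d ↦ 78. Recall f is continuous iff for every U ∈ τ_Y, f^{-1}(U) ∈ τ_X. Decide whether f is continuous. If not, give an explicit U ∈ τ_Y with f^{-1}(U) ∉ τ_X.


f is NOT continuous.

Compute f^{-1}(U) for each U ∈ τ_Y:
  U = ∅: f^{-1}(U) = ∅ ∈ τ_X ✓.
  U = {78}: f^{-1}(U) = {d} ∉ τ_X ✗.
  U = {77, 78}: f^{-1}(U) = {c, d} ∉ τ_X ✗.
  U = {78, 79, 80}: f^{-1}(U) = {b, d} ∉ τ_X ✗.
  U = {77, 78, 79, 80}: f^{-1}(U) = {b, c, d} ∈ τ_X ✓.
Found U = {78} with f^{-1}(U) = {d} not in τ_X. Therefore f is NOT continuous.


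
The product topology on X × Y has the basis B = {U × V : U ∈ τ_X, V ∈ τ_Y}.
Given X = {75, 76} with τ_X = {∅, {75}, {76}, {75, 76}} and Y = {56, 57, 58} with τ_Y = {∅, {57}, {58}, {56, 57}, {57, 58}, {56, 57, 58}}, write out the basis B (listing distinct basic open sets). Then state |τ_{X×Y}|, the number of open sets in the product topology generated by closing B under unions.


Basis B = {∅ × ∅, {75} × {57}, {75} × {58}, {76} × {57}, {76} × {58}, {75} × {56, 57}, {75} × {57, 58}, {75, 76} × {57}, {75, 76} × {58}, {76} × {56, 57}, {76} × {57, 58}, {75} × {56, 57, 58}, {76} × {56, 57, 58}, {75, 76} × {56, 57}, {75, 76} × {57, 58}, {75, 76} × {56, 57, 58}}; |τ_{X×Y}| = 36.

Enumerate products U × V with U ∈ τ_X, V ∈ τ_Y (deduplicated):
  ∅ × ∅ = {} (∅)
  {75} × {57} = {(75,57)}
  {75} × {58} = {(75,58)}
  {76} × {57} = {(76,57)}
  {76} × {58} = {(76,58)}
  {75} × {56, 57} = {(75,56), (75,57)}
  {75} × {57, 58} = {(75,57), (75,58)}
  {75, 76} × {57} = {(75,57), (76,57)}
  {75, 76} × {58} = {(75,58), (76,58)}
  {76} × {56, 57} = {(76,56), (76,57)}
  {76} × {57, 58} = {(76,57), (76,58)}
  {75} × {56, 57, 58} = {(75,56), (75,57), (75,58)}
  {76} × {56, 57, 58} = {(76,56), (76,57), (76,58)}
  {75, 76} × {56, 57} = {(75,56), (75,57), (76,56), (76,57)}
  {75, 76} × {57, 58} = {(75,57), (75,58), (76,57), (76,58)}
  {75, 76} × {56, 57, 58} = {(75,56), (75,57), (75,58), (76,56), (76,57), (76,58)}
These 16 distinct sets form the basis B.
Close under arbitrary unions to get τ_{X×Y}; counting gives |τ_{X×Y}| = 36.


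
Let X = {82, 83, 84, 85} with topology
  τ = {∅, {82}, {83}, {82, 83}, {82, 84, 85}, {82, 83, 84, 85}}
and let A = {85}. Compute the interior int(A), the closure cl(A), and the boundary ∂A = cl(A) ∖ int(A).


int(A) = ∅, cl(A) = {84, 85}, ∂A = {84, 85}.

Closed sets in (X, τ) are complements of opens:
  closed(X, τ) = {∅, {83}, {84, 85}, {82, 84, 85}, {83, 84, 85}, {82, 83, 84, 85}}.
int(A) = ⋃ {U ∈ τ : U ⊆ A}. Opens contained in A: ∅.
Taking the union of these: int(A) = ∅.
cl(A) = ⋂ {C closed : A ⊆ C}. Closed sets containing A: {84, 85}, {82, 84, 85}, {83, 84, 85}, {82, 83, 84, 85}.
Intersecting these: cl(A) = {84, 85}.
∂A = cl(A) ∖ int(A) = {84, 85} ∖ ∅ = {84, 85}.


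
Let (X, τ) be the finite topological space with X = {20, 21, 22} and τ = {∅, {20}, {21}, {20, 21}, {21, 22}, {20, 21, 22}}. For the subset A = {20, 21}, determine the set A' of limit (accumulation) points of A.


A' = {22}

For each x ∈ X, list the open sets U ∈ τ with x ∈ U, then check whether U ∩ (A ∖ {x}) ≠ ∅ for every such U.
  x = 20: open {20} ∋ x has {20} ∩ (A ∖ {20}) = ∅, so x is NOT a limit point.
  x = 21: open {21} ∋ x has {21} ∩ (A ∖ {21}) = ∅, so x is NOT a limit point.
  x = 22: opens ∋ x are {21, 22}, {20, 21, 22}; each meets A ∖ {22}, so x IS a limit point.
Collecting: A' = {22}.


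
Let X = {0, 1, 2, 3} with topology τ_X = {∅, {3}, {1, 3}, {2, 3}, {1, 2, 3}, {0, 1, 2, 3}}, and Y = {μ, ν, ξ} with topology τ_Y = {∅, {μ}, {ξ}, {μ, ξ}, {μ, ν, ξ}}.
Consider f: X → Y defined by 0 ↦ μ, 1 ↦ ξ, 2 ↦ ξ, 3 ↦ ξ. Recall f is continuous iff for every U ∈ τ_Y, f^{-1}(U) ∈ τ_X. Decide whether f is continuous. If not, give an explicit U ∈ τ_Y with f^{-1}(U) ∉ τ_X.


f is NOT continuous.

Compute f^{-1}(U) for each U ∈ τ_Y:
  U = ∅: f^{-1}(U) = ∅ ∈ τ_X ✓.
  U = {μ}: f^{-1}(U) = {0} ∉ τ_X ✗.
  U = {ξ}: f^{-1}(U) = {1, 2, 3} ∈ τ_X ✓.
  U = {μ, ξ}: f^{-1}(U) = {0, 1, 2, 3} ∈ τ_X ✓.
  U = {μ, ν, ξ}: f^{-1}(U) = {0, 1, 2, 3} ∈ τ_X ✓.
Found U = {μ} with f^{-1}(U) = {0} not in τ_X. Therefore f is NOT continuous.


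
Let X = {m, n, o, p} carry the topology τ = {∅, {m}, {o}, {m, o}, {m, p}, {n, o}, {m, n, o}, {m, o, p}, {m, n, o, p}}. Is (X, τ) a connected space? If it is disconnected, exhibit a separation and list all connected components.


(X, τ) is disconnected; components = [{m, p}, {n, o}].

Find clopen sets (U ∈ τ with X ∖ U ∈ τ):
  U = ∅, X ∖ U = {m, n, o, p} — both open, so U is clopen.
  U = {m, p}, X ∖ U = {n, o} — both open, so U is clopen.
  U = {n, o}, X ∖ U = {m, p} — both open, so U is clopen.
  U = {m, n, o, p}, X ∖ U = ∅ — both open, so U is clopen.
Nontrivial clopen(s) exist: e.g. {n, o}. So (X, τ) is disconnected.
Compute connected components by grouping points that agree on all clopens:
  component: {m, p}
  component: {n, o}


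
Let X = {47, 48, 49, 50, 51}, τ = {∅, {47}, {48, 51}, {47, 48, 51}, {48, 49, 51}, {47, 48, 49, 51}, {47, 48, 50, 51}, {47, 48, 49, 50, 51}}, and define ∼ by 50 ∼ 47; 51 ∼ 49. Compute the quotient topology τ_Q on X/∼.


X/∼ = {[47=50], [48], [49=51]}; |τ_Q| = 3.

Equivalence classes: [47=50], [48], [49=51].
Quotient map π: X → X/∼ sends 47 ↦ [47=50], 48 ↦ [48], 49 ↦ [49=51], 50 ↦ [47=50], 51 ↦ [49=51].
For each subset V ⊆ X/∼, compute π^{-1}(V) ⊆ X and check whether π^{-1}(V) ∈ τ. V is open in τ_Q iff π^{-1}(V) ∈ τ.
  V = {}: π^{-1}(V) = ∅ ∈ τ ✓.
  V = {[47=50]}: π^{-1}(V) = {47, 50} ∉ τ ✗.
  V = {[48]}: π^{-1}(V) = {48} ∉ τ ✗.
  V = {[47=50], [48]}: π^{-1}(V) = {47, 48, 50} ∉ τ ✗.
  V = {[49=51]}: π^{-1}(V) = {49, 51} ∉ τ ✗.
  V = {[47=50], [49=51]}: π^{-1}(V) = {47, 49, 50, 51} ∉ τ ✗.
  V = {[48], [49=51]}: π^{-1}(V) = {48, 49, 51} ∈ τ ✓.
  V = {[47=50], [48], [49=51]}: π^{-1}(V) = {47, 48, 49, 50, 51} ∈ τ ✓.
Open sets in the quotient: τ_Q = {{}, {[48], [49=51]}, {[47=50], [48], [49=51]}} (3 elements).


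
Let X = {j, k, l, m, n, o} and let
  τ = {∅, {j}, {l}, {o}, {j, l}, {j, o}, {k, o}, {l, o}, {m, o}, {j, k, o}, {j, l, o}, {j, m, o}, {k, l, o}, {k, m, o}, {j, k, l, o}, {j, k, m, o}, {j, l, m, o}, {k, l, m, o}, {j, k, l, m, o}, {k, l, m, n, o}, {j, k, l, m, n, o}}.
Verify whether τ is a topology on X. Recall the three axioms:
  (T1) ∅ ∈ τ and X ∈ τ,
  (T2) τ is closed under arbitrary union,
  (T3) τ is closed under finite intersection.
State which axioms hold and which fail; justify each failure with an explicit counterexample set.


τ is NOT a topology on X.

Axiom (T1): ∅ ∈ τ? Yes; X ∈ τ? Yes.
Axiom (T2/T3): check pairwise unions and intersections of members of τ.
Counterexample for (T2): {l} ∪ {m, o} = {l, m, o} ∉ τ. Therefore τ is NOT a topology.


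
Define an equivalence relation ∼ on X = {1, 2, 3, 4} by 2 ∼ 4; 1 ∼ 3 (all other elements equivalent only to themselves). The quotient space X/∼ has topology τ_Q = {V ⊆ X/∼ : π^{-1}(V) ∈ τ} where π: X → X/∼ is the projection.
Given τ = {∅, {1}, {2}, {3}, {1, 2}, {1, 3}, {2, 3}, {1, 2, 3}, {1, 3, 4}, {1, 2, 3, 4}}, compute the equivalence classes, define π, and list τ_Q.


X/∼ = {[1=3], [2=4]}; |τ_Q| = 3.

Equivalence classes: [1=3], [2=4].
Quotient map π: X → X/∼ sends 1 ↦ [1=3], 2 ↦ [2=4], 3 ↦ [1=3], 4 ↦ [2=4].
For each subset V ⊆ X/∼, compute π^{-1}(V) ⊆ X and check whether π^{-1}(V) ∈ τ. V is open in τ_Q iff π^{-1}(V) ∈ τ.
  V = {}: π^{-1}(V) = ∅ ∈ τ ✓.
  V = {[1=3]}: π^{-1}(V) = {1, 3} ∈ τ ✓.
  V = {[2=4]}: π^{-1}(V) = {2, 4} ∉ τ ✗.
  V = {[1=3], [2=4]}: π^{-1}(V) = {1, 2, 3, 4} ∈ τ ✓.
Open sets in the quotient: τ_Q = {{}, {[1=3]}, {[1=3], [2=4]}} (3 elements).


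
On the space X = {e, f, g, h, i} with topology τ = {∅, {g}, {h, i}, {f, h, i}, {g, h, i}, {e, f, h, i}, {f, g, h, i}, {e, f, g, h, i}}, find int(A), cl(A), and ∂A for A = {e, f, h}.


int(A) = ∅, cl(A) = {e, f, h, i}, ∂A = {e, f, h, i}.

Closed sets in (X, τ) are complements of opens:
  closed(X, τ) = {∅, {e}, {g}, {e, f}, {e, g}, {e, f, g}, {e, f, h, i}, {e, f, g, h, i}}.
int(A) = ⋃ {U ∈ τ : U ⊆ A}. Opens contained in A: ∅.
Taking the union of these: int(A) = ∅.
cl(A) = ⋂ {C closed : A ⊆ C}. Closed sets containing A: {e, f, h, i}, {e, f, g, h, i}.
Intersecting these: cl(A) = {e, f, h, i}.
∂A = cl(A) ∖ int(A) = {e, f, h, i} ∖ ∅ = {e, f, h, i}.


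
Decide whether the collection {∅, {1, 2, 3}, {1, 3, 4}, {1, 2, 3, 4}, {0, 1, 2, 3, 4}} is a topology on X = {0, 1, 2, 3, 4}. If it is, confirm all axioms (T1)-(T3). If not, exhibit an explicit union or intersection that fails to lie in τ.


τ is NOT a topology on X.

Axiom (T1): ∅ ∈ τ? Yes; X ∈ τ? Yes.
Axiom (T2/T3): check pairwise unions and intersections of members of τ.
Counterexample for (T3): {1, 2, 3} ∩ {1, 3, 4} = {1, 3} ∉ τ. Therefore τ is NOT a topology.


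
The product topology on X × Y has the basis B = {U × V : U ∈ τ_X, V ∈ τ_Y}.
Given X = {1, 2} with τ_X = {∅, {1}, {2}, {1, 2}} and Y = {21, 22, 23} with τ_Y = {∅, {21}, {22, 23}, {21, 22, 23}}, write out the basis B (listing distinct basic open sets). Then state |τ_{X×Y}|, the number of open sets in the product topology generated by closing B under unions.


Basis B = {∅ × ∅, {1} × {21}, {2} × {21}, {1, 2} × {21}, {1} × {22, 23}, {2} × {22, 23}, {1} × {21, 22, 23}, {2} × {21, 22, 23}, {1, 2} × {22, 23}, {1, 2} × {21, 22, 23}}; |τ_{X×Y}| = 16.

Enumerate products U × V with U ∈ τ_X, V ∈ τ_Y (deduplicated):
  ∅ × ∅ = {} (∅)
  {1} × {21} = {(1,21)}
  {2} × {21} = {(2,21)}
  {1, 2} × {21} = {(1,21), (2,21)}
  {1} × {22, 23} = {(1,22), (1,23)}
  {2} × {22, 23} = {(2,22), (2,23)}
  {1} × {21, 22, 23} = {(1,21), (1,22), (1,23)}
  {2} × {21, 22, 23} = {(2,21), (2,22), (2,23)}
  {1, 2} × {22, 23} = {(1,22), (1,23), (2,22), (2,23)}
  {1, 2} × {21, 22, 23} = {(1,21), (1,22), (1,23), (2,21), (2,22), (2,23)}
These 10 distinct sets form the basis B.
Close under arbitrary unions to get τ_{X×Y}; counting gives |τ_{X×Y}| = 16.


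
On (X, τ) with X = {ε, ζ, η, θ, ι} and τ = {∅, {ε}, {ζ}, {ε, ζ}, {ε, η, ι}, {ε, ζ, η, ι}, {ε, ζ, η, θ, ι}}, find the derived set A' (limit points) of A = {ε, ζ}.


A' = {η, θ, ι}

For each x ∈ X, list the open sets U ∈ τ with x ∈ U, then check whether U ∩ (A ∖ {x}) ≠ ∅ for every such U.
  x = ε: open {ε} ∋ x has {ε} ∩ (A ∖ {ε}) = ∅, so x is NOT a limit point.
  x = ζ: open {ζ} ∋ x has {ζ} ∩ (A ∖ {ζ}) = ∅, so x is NOT a limit point.
  x = η: opens ∋ x are {ε, η, ι}, {ε, ζ, η, ι}, {ε, ζ, η, θ, ι}; each meets A ∖ {η}, so x IS a limit point.
  x = θ: opens ∋ x are {ε, ζ, η, θ, ι}; each meets A ∖ {θ}, so x IS a limit point.
  x = ι: opens ∋ x are {ε, η, ι}, {ε, ζ, η, ι}, {ε, ζ, η, θ, ι}; each meets A ∖ {ι}, so x IS a limit point.
Collecting: A' = {η, θ, ι}.


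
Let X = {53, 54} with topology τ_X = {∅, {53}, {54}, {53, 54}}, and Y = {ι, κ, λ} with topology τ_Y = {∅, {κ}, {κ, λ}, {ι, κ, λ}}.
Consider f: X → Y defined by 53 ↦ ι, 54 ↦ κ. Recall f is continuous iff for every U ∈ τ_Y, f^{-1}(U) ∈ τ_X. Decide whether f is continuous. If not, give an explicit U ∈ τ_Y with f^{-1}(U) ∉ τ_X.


f IS continuous.

Compute f^{-1}(U) for each U ∈ τ_Y:
  U = ∅: f^{-1}(U) = ∅ ∈ τ_X ✓.
  U = {κ}: f^{-1}(U) = {54} ∈ τ_X ✓.
  U = {κ, λ}: f^{-1}(U) = {54} ∈ τ_X ✓.
  U = {ι, κ, λ}: f^{-1}(U) = {53, 54} ∈ τ_X ✓.
Every preimage lies in τ_X, so f IS continuous.


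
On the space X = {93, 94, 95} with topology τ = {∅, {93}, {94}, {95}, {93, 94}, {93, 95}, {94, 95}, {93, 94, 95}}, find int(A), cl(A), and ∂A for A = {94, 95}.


int(A) = {94, 95}, cl(A) = {94, 95}, ∂A = ∅.

Closed sets in (X, τ) are complements of opens:
  closed(X, τ) = {∅, {93}, {94}, {95}, {93, 94}, {93, 95}, {94, 95}, {93, 94, 95}}.
int(A) = ⋃ {U ∈ τ : U ⊆ A}. Opens contained in A: ∅, {94}, {95}, {94, 95}.
Taking the union of these: int(A) = {94, 95}.
cl(A) = ⋂ {C closed : A ⊆ C}. Closed sets containing A: {94, 95}, {93, 94, 95}.
Intersecting these: cl(A) = {94, 95}.
∂A = cl(A) ∖ int(A) = {94, 95} ∖ {94, 95} = ∅.


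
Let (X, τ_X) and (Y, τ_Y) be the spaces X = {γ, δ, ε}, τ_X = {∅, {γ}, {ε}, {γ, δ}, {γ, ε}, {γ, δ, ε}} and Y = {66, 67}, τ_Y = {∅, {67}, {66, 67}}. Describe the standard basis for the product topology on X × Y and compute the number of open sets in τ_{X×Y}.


Basis B = {∅ × ∅, {γ} × {67}, {ε} × {67}, {γ} × {66, 67}, {γ, δ} × {67}, {γ, ε} × {67}, {ε} × {66, 67}, {γ, δ, ε} × {67}, {γ, δ} × {66, 67}, {γ, ε} × {66, 67}, {γ, δ, ε} × {66, 67}}; |τ_{X×Y}| = 18.

Enumerate products U × V with U ∈ τ_X, V ∈ τ_Y (deduplicated):
  ∅ × ∅ = {} (∅)
  {γ} × {67} = {(γ,67)}
  {ε} × {67} = {(ε,67)}
  {γ} × {66, 67} = {(γ,66), (γ,67)}
  {γ, δ} × {67} = {(γ,67), (δ,67)}
  {γ, ε} × {67} = {(γ,67), (ε,67)}
  {ε} × {66, 67} = {(ε,66), (ε,67)}
  {γ, δ, ε} × {67} = {(γ,67), (δ,67), (ε,67)}
  {γ, δ} × {66, 67} = {(γ,66), (γ,67), (δ,66), (δ,67)}
  {γ, ε} × {66, 67} = {(γ,66), (γ,67), (ε,66), (ε,67)}
  {γ, δ, ε} × {66, 67} = {(γ,66), (γ,67), (δ,66), (δ,67), (ε,66), (ε,67)}
These 11 distinct sets form the basis B.
Close under arbitrary unions to get τ_{X×Y}; counting gives |τ_{X×Y}| = 18.


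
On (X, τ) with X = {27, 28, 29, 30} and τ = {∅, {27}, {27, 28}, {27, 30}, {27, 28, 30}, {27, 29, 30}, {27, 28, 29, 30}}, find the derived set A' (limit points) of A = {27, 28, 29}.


A' = {28, 29, 30}

For each x ∈ X, list the open sets U ∈ τ with x ∈ U, then check whether U ∩ (A ∖ {x}) ≠ ∅ for every such U.
  x = 27: open {27} ∋ x has {27} ∩ (A ∖ {27}) = ∅, so x is NOT a limit point.
  x = 28: opens ∋ x are {27, 28}, {27, 28, 30}, {27, 28, 29, 30}; each meets A ∖ {28}, so x IS a limit point.
  x = 29: opens ∋ x are {27, 29, 30}, {27, 28, 29, 30}; each meets A ∖ {29}, so x IS a limit point.
  x = 30: opens ∋ x are {27, 30}, {27, 28, 30}, {27, 29, 30}, {27, 28, 29, 30}; each meets A ∖ {30}, so x IS a limit point.
Collecting: A' = {28, 29, 30}.


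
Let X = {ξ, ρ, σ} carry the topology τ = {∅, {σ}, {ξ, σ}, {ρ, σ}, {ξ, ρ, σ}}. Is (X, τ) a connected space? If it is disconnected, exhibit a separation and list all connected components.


(X, τ) is connected.

Find clopen sets (U ∈ τ with X ∖ U ∈ τ):
  U = ∅, X ∖ U = {ξ, ρ, σ} — both open, so U is clopen.
  U = {ξ, ρ, σ}, X ∖ U = ∅ — both open, so U is clopen.
Only trivial clopens (∅ and X) exist, so (X, τ) is connected.
Compute connected components by grouping points that agree on all clopens:
  component: {ξ, ρ, σ}


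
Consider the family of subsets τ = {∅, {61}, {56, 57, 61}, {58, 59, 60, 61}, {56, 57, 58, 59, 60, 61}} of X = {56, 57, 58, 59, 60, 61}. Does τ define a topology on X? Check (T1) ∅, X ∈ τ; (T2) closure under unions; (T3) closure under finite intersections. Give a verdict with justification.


τ IS a topology on X.

Axiom (T1): ∅ ∈ τ? Yes; X ∈ τ? Yes.
Axiom (T2/T3): check pairwise unions and intersections of members of τ.
All pairwise intersections and unions checked — each lies in τ. Therefore τ satisfies (T1), (T2), (T3): it IS a topology on X.


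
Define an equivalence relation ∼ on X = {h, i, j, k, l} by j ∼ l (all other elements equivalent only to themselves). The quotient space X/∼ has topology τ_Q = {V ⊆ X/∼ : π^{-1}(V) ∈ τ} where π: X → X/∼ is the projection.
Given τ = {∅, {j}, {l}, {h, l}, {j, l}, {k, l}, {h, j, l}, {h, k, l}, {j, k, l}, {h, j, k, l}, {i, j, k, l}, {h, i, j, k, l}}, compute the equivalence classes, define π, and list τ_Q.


X/∼ = {[h], [i], [j=l], [k]}; |τ_Q| = 7.

Equivalence classes: [h], [i], [j=l], [k].
Quotient map π: X → X/∼ sends h ↦ [h], i ↦ [i], j ↦ [j=l], k ↦ [k], l ↦ [j=l].
For each subset V ⊆ X/∼, compute π^{-1}(V) ⊆ X and check whether π^{-1}(V) ∈ τ. V is open in τ_Q iff π^{-1}(V) ∈ τ.
  V = {}: π^{-1}(V) = ∅ ∈ τ ✓.
  V = {[h]}: π^{-1}(V) = {h} ∉ τ ✗.
  V = {[i]}: π^{-1}(V) = {i} ∉ τ ✗.
  V = {[h], [i]}: π^{-1}(V) = {h, i} ∉ τ ✗.
  V = {[j=l]}: π^{-1}(V) = {j, l} ∈ τ ✓.
  V = {[h], [j=l]}: π^{-1}(V) = {h, j, l} ∈ τ ✓.
  V = {[i], [j=l]}: π^{-1}(V) = {i, j, l} ∉ τ ✗.
  V = {[h], [i], [j=l]}: π^{-1}(V) = {h, i, j, l} ∉ τ ✗.
  V = {[k]}: π^{-1}(V) = {k} ∉ τ ✗.
  V = {[h], [k]}: π^{-1}(V) = {h, k} ∉ τ ✗.
  V = {[i], [k]}: π^{-1}(V) = {i, k} ∉ τ ✗.
  V = {[h], [i], [k]}: π^{-1}(V) = {h, i, k} ∉ τ ✗.
  V = {[j=l], [k]}: π^{-1}(V) = {j, k, l} ∈ τ ✓.
  V = {[h], [j=l], [k]}: π^{-1}(V) = {h, j, k, l} ∈ τ ✓.
  V = {[i], [j=l], [k]}: π^{-1}(V) = {i, j, k, l} ∈ τ ✓.
  V = {[h], [i], [j=l], [k]}: π^{-1}(V) = {h, i, j, k, l} ∈ τ ✓.
Open sets in the quotient: τ_Q = {{}, {[j=l]}, {[h], [j=l]}, {[j=l], [k]}, {[h], [j=l], [k]}, {[i], [j=l], [k]}, {[h], [i], [j=l], [k]}} (7 elements).


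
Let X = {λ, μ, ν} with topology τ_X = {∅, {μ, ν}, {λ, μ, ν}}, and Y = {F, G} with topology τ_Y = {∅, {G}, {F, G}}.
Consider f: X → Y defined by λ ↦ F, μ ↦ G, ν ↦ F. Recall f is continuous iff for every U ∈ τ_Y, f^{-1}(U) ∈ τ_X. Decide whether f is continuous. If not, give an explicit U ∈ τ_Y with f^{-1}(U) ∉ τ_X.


f is NOT continuous.

Compute f^{-1}(U) for each U ∈ τ_Y:
  U = ∅: f^{-1}(U) = ∅ ∈ τ_X ✓.
  U = {G}: f^{-1}(U) = {μ} ∉ τ_X ✗.
  U = {F, G}: f^{-1}(U) = {λ, μ, ν} ∈ τ_X ✓.
Found U = {G} with f^{-1}(U) = {μ} not in τ_X. Therefore f is NOT continuous.


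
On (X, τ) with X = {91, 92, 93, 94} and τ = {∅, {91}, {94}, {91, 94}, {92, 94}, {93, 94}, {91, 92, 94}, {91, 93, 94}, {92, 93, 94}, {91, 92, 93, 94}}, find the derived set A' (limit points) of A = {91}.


A' = ∅

For each x ∈ X, list the open sets U ∈ τ with x ∈ U, then check whether U ∩ (A ∖ {x}) ≠ ∅ for every such U.
  x = 91: open {91} ∋ x has {91} ∩ (A ∖ {91}) = ∅, so x is NOT a limit point.
  x = 92: open {92, 94} ∋ x has {92, 94} ∩ (A ∖ {92}) = ∅, so x is NOT a limit point.
  x = 93: open {93, 94} ∋ x has {93, 94} ∩ (A ∖ {93}) = ∅, so x is NOT a limit point.
  x = 94: open {94} ∋ x has {94} ∩ (A ∖ {94}) = ∅, so x is NOT a limit point.
Collecting: A' = ∅.


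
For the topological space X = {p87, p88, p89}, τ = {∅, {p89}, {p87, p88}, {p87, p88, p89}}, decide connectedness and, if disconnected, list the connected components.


(X, τ) is disconnected; components = [{p89}, {p87, p88}].

Find clopen sets (U ∈ τ with X ∖ U ∈ τ):
  U = ∅, X ∖ U = {p87, p88, p89} — both open, so U is clopen.
  U = {p89}, X ∖ U = {p87, p88} — both open, so U is clopen.
  U = {p87, p88}, X ∖ U = {p89} — both open, so U is clopen.
  U = {p87, p88, p89}, X ∖ U = ∅ — both open, so U is clopen.
Nontrivial clopen(s) exist: e.g. {p87, p88}. So (X, τ) is disconnected.
Compute connected components by grouping points that agree on all clopens:
  component: {p89}
  component: {p87, p88}


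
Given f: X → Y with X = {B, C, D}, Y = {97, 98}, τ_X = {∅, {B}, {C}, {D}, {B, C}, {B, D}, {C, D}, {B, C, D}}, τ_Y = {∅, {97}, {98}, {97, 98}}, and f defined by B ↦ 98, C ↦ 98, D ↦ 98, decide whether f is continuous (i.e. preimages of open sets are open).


f IS continuous.

Compute f^{-1}(U) for each U ∈ τ_Y:
  U = ∅: f^{-1}(U) = ∅ ∈ τ_X ✓.
  U = {97}: f^{-1}(U) = ∅ ∈ τ_X ✓.
  U = {98}: f^{-1}(U) = {B, C, D} ∈ τ_X ✓.
  U = {97, 98}: f^{-1}(U) = {B, C, D} ∈ τ_X ✓.
Every preimage lies in τ_X, so f IS continuous.


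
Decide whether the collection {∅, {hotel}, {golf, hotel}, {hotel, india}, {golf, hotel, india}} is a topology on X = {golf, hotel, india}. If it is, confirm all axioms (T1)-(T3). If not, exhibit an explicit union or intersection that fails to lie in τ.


τ IS a topology on X.

Axiom (T1): ∅ ∈ τ? Yes; X ∈ τ? Yes.
Axiom (T2/T3): check pairwise unions and intersections of members of τ.
All pairwise intersections and unions checked — each lies in τ. Therefore τ satisfies (T1), (T2), (T3): it IS a topology on X.


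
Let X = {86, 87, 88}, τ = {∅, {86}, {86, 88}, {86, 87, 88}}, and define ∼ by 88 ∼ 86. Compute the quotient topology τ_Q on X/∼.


X/∼ = {[86=88], [87]}; |τ_Q| = 3.

Equivalence classes: [86=88], [87].
Quotient map π: X → X/∼ sends 86 ↦ [86=88], 87 ↦ [87], 88 ↦ [86=88].
For each subset V ⊆ X/∼, compute π^{-1}(V) ⊆ X and check whether π^{-1}(V) ∈ τ. V is open in τ_Q iff π^{-1}(V) ∈ τ.
  V = {}: π^{-1}(V) = ∅ ∈ τ ✓.
  V = {[86=88]}: π^{-1}(V) = {86, 88} ∈ τ ✓.
  V = {[87]}: π^{-1}(V) = {87} ∉ τ ✗.
  V = {[86=88], [87]}: π^{-1}(V) = {86, 87, 88} ∈ τ ✓.
Open sets in the quotient: τ_Q = {{}, {[86=88]}, {[86=88], [87]}} (3 elements).


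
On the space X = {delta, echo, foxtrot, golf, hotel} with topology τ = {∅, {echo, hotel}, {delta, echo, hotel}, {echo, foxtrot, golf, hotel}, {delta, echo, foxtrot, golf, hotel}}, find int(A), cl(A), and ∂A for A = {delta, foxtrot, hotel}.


int(A) = ∅, cl(A) = {delta, echo, foxtrot, golf, hotel}, ∂A = {delta, echo, foxtrot, golf, hotel}.

Closed sets in (X, τ) are complements of opens:
  closed(X, τ) = {∅, {delta}, {foxtrot, golf}, {delta, foxtrot, golf}, {delta, echo, foxtrot, golf, hotel}}.
int(A) = ⋃ {U ∈ τ : U ⊆ A}. Opens contained in A: ∅.
Taking the union of these: int(A) = ∅.
cl(A) = ⋂ {C closed : A ⊆ C}. Closed sets containing A: {delta, echo, foxtrot, golf, hotel}.
Intersecting these: cl(A) = {delta, echo, foxtrot, golf, hotel}.
∂A = cl(A) ∖ int(A) = {delta, echo, foxtrot, golf, hotel} ∖ ∅ = {delta, echo, foxtrot, golf, hotel}.


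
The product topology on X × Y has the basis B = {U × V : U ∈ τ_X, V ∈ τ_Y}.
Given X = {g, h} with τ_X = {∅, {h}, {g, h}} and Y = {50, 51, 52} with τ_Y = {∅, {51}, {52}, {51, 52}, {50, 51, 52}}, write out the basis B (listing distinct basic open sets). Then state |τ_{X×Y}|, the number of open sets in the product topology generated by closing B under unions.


Basis B = {∅ × ∅, {h} × {51}, {h} × {52}, {g, h} × {51}, {g, h} × {52}, {h} × {51, 52}, {h} × {50, 51, 52}, {g, h} × {51, 52}, {g, h} × {50, 51, 52}}; |τ_{X×Y}| = 14.

Enumerate products U × V with U ∈ τ_X, V ∈ τ_Y (deduplicated):
  ∅ × ∅ = {} (∅)
  {h} × {51} = {(h,51)}
  {h} × {52} = {(h,52)}
  {g, h} × {51} = {(g,51), (h,51)}
  {g, h} × {52} = {(g,52), (h,52)}
  {h} × {51, 52} = {(h,51), (h,52)}
  {h} × {50, 51, 52} = {(h,50), (h,51), (h,52)}
  {g, h} × {51, 52} = {(g,51), (g,52), (h,51), (h,52)}
  {g, h} × {50, 51, 52} = {(g,50), (g,51), (g,52), (h,50), (h,51), (h,52)}
These 9 distinct sets form the basis B.
Close under arbitrary unions to get τ_{X×Y}; counting gives |τ_{X×Y}| = 14.
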